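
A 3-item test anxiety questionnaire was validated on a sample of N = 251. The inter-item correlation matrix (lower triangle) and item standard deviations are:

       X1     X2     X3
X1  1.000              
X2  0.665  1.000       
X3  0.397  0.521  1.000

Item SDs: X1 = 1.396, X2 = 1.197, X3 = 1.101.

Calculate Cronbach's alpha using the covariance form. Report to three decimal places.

Cronbach's alpha = 0.768

Σσ²ᵢ = 1.396² + 1.197² + 1.101² = 4.5938
Covariances σ_ij = r_ij · s_i · s_j:
  σ(X1,X2) = 0.665 × 1.396 × 1.197 = 1.1112
  σ(X1,X3) = 0.397 × 1.396 × 1.101 = 0.6102
  σ(X2,X3) = 0.521 × 1.197 × 1.101 = 0.6866
σ²_T = Σσ²ᵢ + 2·Σσ_ij = 4.5938 + 2 × 2.4080 = 9.4098
α = (3/2)·(1 − 4.5938/9.4098) = 0.768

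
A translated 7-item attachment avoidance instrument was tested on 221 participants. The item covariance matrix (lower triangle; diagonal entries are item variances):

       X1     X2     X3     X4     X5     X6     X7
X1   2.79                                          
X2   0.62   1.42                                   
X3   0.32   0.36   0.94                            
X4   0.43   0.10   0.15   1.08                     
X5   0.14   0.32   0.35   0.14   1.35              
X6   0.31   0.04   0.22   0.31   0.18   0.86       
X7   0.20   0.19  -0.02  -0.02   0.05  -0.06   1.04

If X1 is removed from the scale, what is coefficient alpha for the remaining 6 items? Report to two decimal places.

Remaining items: X2, X3, X4, X5, X6, X7 (k = 6).
Σσ²ᵢ = 1.42 + 0.94 + 1.08 + 1.35 + 0.86 + 1.04 = 6.69
σ²_total = 6.69 + 2 × 2.31 = 11.31
α (item deleted) = (6/5)·(1 − 6.69/11.31) = 0.49

α = 0.49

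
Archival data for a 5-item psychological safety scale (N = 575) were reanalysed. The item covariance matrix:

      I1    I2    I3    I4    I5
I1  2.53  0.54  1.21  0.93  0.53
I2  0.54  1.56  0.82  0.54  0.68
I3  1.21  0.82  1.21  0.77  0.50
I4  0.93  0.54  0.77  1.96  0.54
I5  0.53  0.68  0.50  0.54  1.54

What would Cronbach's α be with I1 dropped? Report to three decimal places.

Cronbach's α = 0.735

Remaining items: I2, I3, I4, I5 (k = 4).
Σσᵢ² = 1.56 + 1.21 + 1.96 + 1.54 = 6.27
σ²_T = 6.27 + 2 × 3.85 = 13.97
α (item deleted) = (4/3)·(1 − 6.27/13.97) = 0.735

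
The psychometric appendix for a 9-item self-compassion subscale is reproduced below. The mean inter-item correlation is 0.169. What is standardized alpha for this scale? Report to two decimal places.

α = 0.65

Standardized α = k·r̄ / (1 + (k−1)·r̄) = 9 × 0.169 / (1 + 8 × 0.169)
  = 1.5210 / 2.3520 = 0.65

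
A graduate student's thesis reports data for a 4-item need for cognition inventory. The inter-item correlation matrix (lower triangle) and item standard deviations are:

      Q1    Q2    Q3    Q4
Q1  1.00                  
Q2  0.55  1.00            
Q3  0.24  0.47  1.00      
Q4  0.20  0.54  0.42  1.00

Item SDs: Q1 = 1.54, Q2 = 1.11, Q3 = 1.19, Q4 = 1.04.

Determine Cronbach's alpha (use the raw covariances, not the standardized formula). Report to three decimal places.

Cronbach's alpha = 0.709

Σσ²ᵢ = 1.54² + 1.11² + 1.19² + 1.04² = 6.1014
Covariances σ_ij = r_ij · s_i · s_j:
  σ(Q1,Q2) = 0.55 × 1.54 × 1.11 = 0.9402
  σ(Q1,Q3) = 0.24 × 1.54 × 1.19 = 0.4398
  σ(Q1,Q4) = 0.20 × 1.54 × 1.04 = 0.3203
  σ(Q2,Q3) = 0.47 × 1.11 × 1.19 = 0.6208
  σ(Q2,Q4) = 0.54 × 1.11 × 1.04 = 0.6234
  σ(Q3,Q4) = 0.42 × 1.19 × 1.04 = 0.5198
σ²_T = Σσ²ᵢ + 2·Σσ_ij = 6.1014 + 2 × 3.4643 = 13.0300
α = (4/3)·(1 − 6.1014/13.0300) = 0.709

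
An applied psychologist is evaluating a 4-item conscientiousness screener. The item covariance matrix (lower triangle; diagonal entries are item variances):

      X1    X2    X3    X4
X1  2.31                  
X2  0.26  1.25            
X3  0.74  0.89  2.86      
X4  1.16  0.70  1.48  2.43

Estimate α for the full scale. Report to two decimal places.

Σσᵢ² = 2.31 + 1.25 + 2.86 + 2.43 = 8.85
Σ_{i<j} σ_ij = 5.23
Var(T) = 8.85 + 2 × 5.23 = 19.31
α = (k/(k−1))·(1 − Σσᵢ²/Var(T)) = (4/3)·(1 − 8.85/19.31) = 0.72

α = 0.72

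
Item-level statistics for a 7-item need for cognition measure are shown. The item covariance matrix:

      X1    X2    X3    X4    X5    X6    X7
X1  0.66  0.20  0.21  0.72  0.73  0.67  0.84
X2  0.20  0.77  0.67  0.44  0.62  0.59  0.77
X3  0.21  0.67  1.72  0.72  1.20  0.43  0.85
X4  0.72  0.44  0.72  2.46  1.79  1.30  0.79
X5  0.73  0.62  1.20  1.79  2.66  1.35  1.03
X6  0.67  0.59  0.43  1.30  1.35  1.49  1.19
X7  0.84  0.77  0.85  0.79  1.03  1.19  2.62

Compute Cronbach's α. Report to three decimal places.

Σσᵢ² = 0.66 + 0.77 + 1.72 + 2.46 + 2.66 + 1.49 + 2.62 = 12.38
Sum of the distinct covariances = 17.11
σ²_T = 12.38 + 2 × 17.11 = 46.60
α = (k/(k−1))·(1 − Σσᵢ²/σ²_T) = (7/6)·(1 − 12.38/46.60) = 0.857

α = 0.857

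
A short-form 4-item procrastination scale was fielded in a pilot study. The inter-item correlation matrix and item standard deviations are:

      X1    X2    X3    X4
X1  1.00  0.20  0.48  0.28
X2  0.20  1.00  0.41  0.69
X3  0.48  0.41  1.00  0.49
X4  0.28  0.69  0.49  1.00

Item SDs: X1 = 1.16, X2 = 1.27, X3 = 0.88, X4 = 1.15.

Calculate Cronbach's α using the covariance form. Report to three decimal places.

Cronbach's α = 0.737

Σσ²ᵢ = 1.16² + 1.27² + 0.88² + 1.15² = 5.0554
Covariances σ_ij = r_ij · s_i · s_j:
  σ(X1,X2) = 0.20 × 1.16 × 1.27 = 0.2946
  σ(X1,X3) = 0.48 × 1.16 × 0.88 = 0.4900
  σ(X1,X4) = 0.28 × 1.16 × 1.15 = 0.3735
  σ(X2,X3) = 0.41 × 1.27 × 0.88 = 0.4582
  σ(X2,X4) = 0.69 × 1.27 × 1.15 = 1.0077
  σ(X3,X4) = 0.49 × 0.88 × 1.15 = 0.4959
σ²_T = Σσ²ᵢ + 2·Σσ_ij = 5.0554 + 2 × 3.1199 = 11.2952
α = (4/3)·(1 − 5.0554/11.2952) = 0.737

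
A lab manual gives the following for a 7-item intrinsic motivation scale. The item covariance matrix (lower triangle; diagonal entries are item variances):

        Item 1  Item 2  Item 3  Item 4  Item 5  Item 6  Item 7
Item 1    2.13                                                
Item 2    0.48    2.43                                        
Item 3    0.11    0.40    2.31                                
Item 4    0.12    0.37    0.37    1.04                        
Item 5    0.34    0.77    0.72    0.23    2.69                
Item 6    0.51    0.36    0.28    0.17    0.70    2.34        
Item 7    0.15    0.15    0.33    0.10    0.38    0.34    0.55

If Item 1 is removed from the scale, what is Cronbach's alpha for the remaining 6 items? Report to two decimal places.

Remaining items: Item 2, Item 3, Item 4, Item 5, Item 6, Item 7 (k = 6).
ΣVar(i) = 2.43 + 2.31 + 1.04 + 2.69 + 2.34 + 0.55 = 11.36
σ²_T = 11.36 + 2 × 5.67 = 22.70
α (item deleted) = (6/5)·(1 − 11.36/22.70) = 0.60

α = 0.60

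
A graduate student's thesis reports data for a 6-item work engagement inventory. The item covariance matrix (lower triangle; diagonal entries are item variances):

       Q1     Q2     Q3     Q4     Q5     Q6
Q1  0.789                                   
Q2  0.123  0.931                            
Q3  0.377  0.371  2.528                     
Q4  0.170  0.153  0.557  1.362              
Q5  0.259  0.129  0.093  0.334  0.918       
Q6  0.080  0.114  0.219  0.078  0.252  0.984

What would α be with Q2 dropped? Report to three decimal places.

α = 0.530

Remaining items: Q1, Q3, Q4, Q5, Q6 (k = 5).
ΣVar(i) = 0.789 + 2.528 + 1.362 + 0.918 + 0.984 = 6.581
total variance = 6.581 + 2 × 2.419 = 11.419
α (item deleted) = (5/4)·(1 − 6.581/11.419) = 0.530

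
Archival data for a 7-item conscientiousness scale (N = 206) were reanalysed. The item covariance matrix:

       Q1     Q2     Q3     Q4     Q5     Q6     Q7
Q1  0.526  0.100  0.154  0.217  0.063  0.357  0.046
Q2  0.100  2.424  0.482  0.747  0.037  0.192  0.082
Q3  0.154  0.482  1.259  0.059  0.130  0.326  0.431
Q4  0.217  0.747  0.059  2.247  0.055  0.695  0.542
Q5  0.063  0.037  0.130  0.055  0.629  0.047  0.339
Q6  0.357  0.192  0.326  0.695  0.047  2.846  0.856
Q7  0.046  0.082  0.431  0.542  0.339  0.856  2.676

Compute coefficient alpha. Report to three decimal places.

Σσᵢ² = 0.526 + 2.424 + 1.259 + 2.247 + 0.629 + 2.846 + 2.676 = 12.607
Sum of off-diagonal covariances = 5.957
total variance = 12.607 + 2 × 5.957 = 24.521
α = (k/(k−1))·(1 − Σσᵢ²/total variance) = (7/6)·(1 − 12.607/24.521) = 0.567

α = 0.567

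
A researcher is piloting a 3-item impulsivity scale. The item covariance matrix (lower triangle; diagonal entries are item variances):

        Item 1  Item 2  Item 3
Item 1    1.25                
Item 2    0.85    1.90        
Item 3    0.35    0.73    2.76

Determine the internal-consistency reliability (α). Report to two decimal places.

α = 0.59

ΣVar(i) = 1.25 + 1.90 + 2.76 = 5.91
Sum of off-diagonal covariances = 1.93
total variance = 5.91 + 2 × 1.93 = 9.77
α = (k/(k−1))·(1 − ΣVar(i)/total variance) = (3/2)·(1 − 5.91/9.77) = 0.59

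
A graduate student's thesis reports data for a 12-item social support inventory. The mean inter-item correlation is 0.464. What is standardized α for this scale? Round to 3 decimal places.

Standardized α = k·r̄ / (1 + (k−1)·r̄) = 12 × 0.464 / (1 + 11 × 0.464)
  = 5.5680 / 6.1040 = 0.912

α = 0.912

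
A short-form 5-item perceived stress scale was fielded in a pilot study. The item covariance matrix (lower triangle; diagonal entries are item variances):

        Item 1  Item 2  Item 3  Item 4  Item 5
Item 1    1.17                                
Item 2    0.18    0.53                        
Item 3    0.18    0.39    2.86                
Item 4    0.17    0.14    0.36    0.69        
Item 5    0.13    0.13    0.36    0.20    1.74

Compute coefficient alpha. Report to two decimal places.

Σσᵢ² = 1.17 + 0.53 + 2.86 + 0.69 + 1.74 = 6.99
Σ_{i<j} σ_ij = 2.24
total variance = 6.99 + 2 × 2.24 = 11.47
α = (k/(k−1))·(1 − Σσᵢ²/total variance) = (5/4)·(1 − 6.99/11.47) = 0.49

coefficient alpha = 0.49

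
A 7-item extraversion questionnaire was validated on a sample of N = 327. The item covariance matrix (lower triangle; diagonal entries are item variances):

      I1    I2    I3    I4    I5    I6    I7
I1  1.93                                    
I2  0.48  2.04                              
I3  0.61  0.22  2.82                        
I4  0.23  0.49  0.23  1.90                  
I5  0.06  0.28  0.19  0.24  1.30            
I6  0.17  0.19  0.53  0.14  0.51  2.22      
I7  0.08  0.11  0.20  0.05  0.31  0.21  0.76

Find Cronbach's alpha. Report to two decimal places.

Cronbach's alpha = 0.54

sum of item variances = 1.93 + 2.04 + 2.82 + 1.90 + 1.30 + 2.22 + 0.76 = 12.97
Sum of the distinct covariances = 5.53
Var(T) = 12.97 + 2 × 5.53 = 24.03
α = (k/(k−1))·(1 − sum of item variances/Var(T)) = (7/6)·(1 − 12.97/24.03) = 0.54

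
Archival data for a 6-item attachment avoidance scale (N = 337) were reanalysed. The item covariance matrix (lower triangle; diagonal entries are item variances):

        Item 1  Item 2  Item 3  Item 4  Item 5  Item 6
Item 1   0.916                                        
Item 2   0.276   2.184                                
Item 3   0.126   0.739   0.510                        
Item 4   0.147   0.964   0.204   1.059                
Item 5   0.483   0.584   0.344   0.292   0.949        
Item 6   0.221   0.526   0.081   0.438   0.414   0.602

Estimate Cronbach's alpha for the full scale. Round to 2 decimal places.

α = 0.78

sum of item variances = 0.916 + 2.184 + 0.510 + 1.059 + 0.949 + 0.602 = 6.220
Sum of off-diagonal covariances = 5.839
σ²_T = 6.220 + 2 × 5.839 = 17.898
α = (k/(k−1))·(1 − sum of item variances/σ²_T) = (6/5)·(1 − 6.220/17.898) = 0.78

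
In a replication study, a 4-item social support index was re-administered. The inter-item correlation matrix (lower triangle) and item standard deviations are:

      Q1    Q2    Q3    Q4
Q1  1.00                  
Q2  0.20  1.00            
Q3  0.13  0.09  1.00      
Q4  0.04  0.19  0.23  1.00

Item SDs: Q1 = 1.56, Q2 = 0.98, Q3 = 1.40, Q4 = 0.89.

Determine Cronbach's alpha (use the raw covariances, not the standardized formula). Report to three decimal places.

α = 0.379

Σσ²ᵢ = 1.56² + 0.98² + 1.40² + 0.89² = 6.1461
Covariances σ_ij = r_ij · s_i · s_j:
  σ(Q1,Q2) = 0.20 × 1.56 × 0.98 = 0.3058
  σ(Q1,Q3) = 0.13 × 1.56 × 1.40 = 0.2839
  σ(Q1,Q4) = 0.04 × 1.56 × 0.89 = 0.0555
  σ(Q2,Q3) = 0.09 × 0.98 × 1.40 = 0.1235
  σ(Q2,Q4) = 0.19 × 0.98 × 0.89 = 0.1657
  σ(Q3,Q4) = 0.23 × 1.40 × 0.89 = 0.2866
σ²_T = Σσ²ᵢ + 2·Σσ_ij = 6.1461 + 2 × 1.2210 = 8.5881
α = (4/3)·(1 − 6.1461/8.5881) = 0.379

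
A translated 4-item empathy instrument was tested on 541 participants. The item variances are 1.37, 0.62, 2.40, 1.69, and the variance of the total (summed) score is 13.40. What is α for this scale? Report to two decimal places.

α = 0.73

sum of item variances = 1.37 + 0.62 + 2.40 + 1.69 = 6.08
α = (k/(k−1))·(1 − sum of item variances/σ²_T) = (4/3)·(1 − 6.08/13.40) = 0.73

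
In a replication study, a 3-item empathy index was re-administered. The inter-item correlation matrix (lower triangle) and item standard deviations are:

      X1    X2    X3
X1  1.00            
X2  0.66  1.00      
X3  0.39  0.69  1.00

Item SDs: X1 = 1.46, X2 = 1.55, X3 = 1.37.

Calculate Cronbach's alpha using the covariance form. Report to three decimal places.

Σσ²ᵢ = 1.46² + 1.55² + 1.37² = 6.4110
Covariances σ_ij = r_ij · s_i · s_j:
  σ(X1,X2) = 0.66 × 1.46 × 1.55 = 1.4936
  σ(X1,X3) = 0.39 × 1.46 × 1.37 = 0.7801
  σ(X2,X3) = 0.69 × 1.55 × 1.37 = 1.4652
σ²_T = Σσ²ᵢ + 2·Σσ_ij = 6.4110 + 2 × 3.7389 = 13.8888
α = (3/2)·(1 − 6.4110/13.8888) = 0.808

α = 0.808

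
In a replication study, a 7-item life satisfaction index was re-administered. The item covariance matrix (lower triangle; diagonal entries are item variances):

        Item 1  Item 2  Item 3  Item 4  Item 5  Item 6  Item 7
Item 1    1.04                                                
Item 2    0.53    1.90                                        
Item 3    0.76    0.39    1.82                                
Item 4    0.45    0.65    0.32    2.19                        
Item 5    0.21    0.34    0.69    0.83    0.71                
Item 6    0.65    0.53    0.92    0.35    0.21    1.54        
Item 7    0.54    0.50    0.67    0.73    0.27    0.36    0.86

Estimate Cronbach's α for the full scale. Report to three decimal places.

Σσ²ᵢ = 1.04 + 1.90 + 1.82 + 2.19 + 0.71 + 1.54 + 0.86 = 10.06
Σ_{i<j} σ_ij = 10.90
Var(T) = 10.06 + 2 × 10.90 = 31.86
α = (k/(k−1))·(1 − Σσ²ᵢ/Var(T)) = (7/6)·(1 − 10.06/31.86) = 0.798

α = 0.798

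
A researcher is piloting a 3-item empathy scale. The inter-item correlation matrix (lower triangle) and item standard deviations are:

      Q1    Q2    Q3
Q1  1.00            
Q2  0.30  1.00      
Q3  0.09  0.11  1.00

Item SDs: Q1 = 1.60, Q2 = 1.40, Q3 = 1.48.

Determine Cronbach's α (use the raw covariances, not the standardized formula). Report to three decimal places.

Σσ²ᵢ = 1.60² + 1.40² + 1.48² = 6.7104
Covariances σ_ij = r_ij · s_i · s_j:
  σ(Q1,Q2) = 0.30 × 1.60 × 1.40 = 0.6720
  σ(Q1,Q3) = 0.09 × 1.60 × 1.48 = 0.2131
  σ(Q2,Q3) = 0.11 × 1.40 × 1.48 = 0.2279
σ²_T = Σσ²ᵢ + 2·Σσ_ij = 6.7104 + 2 × 1.1130 = 8.9364
α = (3/2)·(1 − 6.7104/8.9364) = 0.374

Cronbach's α = 0.374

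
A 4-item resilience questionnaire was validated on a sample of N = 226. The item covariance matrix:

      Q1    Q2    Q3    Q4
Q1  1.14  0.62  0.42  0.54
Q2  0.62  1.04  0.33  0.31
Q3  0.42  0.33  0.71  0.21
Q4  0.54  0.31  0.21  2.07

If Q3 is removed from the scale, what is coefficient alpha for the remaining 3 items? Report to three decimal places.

Remaining items: Q1, Q2, Q4 (k = 3).
ΣVar(i) = 1.14 + 1.04 + 2.07 = 4.25
σ²_T = 4.25 + 2 × 1.47 = 7.19
α (item deleted) = (3/2)·(1 − 4.25/7.19) = 0.613

α = 0.613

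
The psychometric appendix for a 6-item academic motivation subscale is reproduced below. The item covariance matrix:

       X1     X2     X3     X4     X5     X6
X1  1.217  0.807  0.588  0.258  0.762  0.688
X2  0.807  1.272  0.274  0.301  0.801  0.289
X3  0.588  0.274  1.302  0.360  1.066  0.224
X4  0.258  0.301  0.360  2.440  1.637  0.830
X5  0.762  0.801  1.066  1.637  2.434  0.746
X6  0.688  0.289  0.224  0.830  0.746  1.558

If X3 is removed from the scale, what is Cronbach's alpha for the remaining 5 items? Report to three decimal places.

Remaining items: X1, X2, X4, X5, X6 (k = 5).
Σσᵢ² = 1.217 + 1.272 + 2.440 + 2.434 + 1.558 = 8.921
σ²_total = 8.921 + 2 × 7.119 = 23.159
α (item deleted) = (5/4)·(1 − 8.921/23.159) = 0.768

α = 0.768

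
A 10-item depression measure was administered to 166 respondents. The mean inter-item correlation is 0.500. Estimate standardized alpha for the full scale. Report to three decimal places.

standardized alpha = 0.909

Standardized α = k·r̄ / (1 + (k−1)·r̄) = 10 × 0.500 / (1 + 9 × 0.500)
  = 5.0000 / 5.5000 = 0.909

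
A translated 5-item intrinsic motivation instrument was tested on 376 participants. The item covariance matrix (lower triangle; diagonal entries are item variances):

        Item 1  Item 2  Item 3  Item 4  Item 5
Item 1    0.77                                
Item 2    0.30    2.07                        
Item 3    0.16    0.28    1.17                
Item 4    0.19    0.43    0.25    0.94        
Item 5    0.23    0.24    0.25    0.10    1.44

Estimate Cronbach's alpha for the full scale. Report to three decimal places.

Cronbach's alpha = 0.540

Σσᵢ² = 0.77 + 2.07 + 1.17 + 0.94 + 1.44 = 6.39
Σ_{i<j} σ_ij = 2.43
σ²_total = 6.39 + 2 × 2.43 = 11.25
α = (k/(k−1))·(1 − Σσᵢ²/σ²_total) = (5/4)·(1 − 6.39/11.25) = 0.540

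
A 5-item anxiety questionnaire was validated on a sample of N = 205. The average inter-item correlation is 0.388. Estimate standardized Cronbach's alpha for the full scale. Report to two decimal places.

α = 0.76

Standardized α = k·r̄ / (1 + (k−1)·r̄) = 5 × 0.388 / (1 + 4 × 0.388)
  = 1.9400 / 2.5520 = 0.76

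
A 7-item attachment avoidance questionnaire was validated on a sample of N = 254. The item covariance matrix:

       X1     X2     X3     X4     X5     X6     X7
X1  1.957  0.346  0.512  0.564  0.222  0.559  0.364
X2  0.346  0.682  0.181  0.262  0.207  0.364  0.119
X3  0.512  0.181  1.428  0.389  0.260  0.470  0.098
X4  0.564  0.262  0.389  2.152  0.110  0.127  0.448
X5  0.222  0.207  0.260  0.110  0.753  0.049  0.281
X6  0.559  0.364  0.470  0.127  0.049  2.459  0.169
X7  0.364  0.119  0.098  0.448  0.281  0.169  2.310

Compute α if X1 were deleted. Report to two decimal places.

α = 0.50

Remaining items: X2, X3, X4, X5, X6, X7 (k = 6).
sum of item variances = 0.682 + 1.428 + 2.152 + 0.753 + 2.459 + 2.310 = 9.784
Var(T) = 9.784 + 2 × 3.534 = 16.852
α (item deleted) = (6/5)·(1 − 9.784/16.852) = 0.50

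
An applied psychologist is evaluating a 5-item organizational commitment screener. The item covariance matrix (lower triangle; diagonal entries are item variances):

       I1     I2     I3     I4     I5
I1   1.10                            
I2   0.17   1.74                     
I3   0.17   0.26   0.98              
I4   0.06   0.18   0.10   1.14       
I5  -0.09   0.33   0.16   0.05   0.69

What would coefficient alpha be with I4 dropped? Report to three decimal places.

coefficient alpha = 0.410

Remaining items: I1, I2, I3, I5 (k = 4).
Σσ²ᵢ = 1.10 + 1.74 + 0.98 + 0.69 = 4.51
σ²_T = 4.51 + 2 × 1.00 = 6.51
α (item deleted) = (4/3)·(1 − 4.51/6.51) = 0.410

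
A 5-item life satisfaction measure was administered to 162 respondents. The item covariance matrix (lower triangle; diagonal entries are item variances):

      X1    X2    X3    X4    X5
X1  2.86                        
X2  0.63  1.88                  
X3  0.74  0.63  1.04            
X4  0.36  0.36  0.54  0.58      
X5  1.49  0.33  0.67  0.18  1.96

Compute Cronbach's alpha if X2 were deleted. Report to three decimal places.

Remaining items: X1, X3, X4, X5 (k = 4).
Σσᵢ² = 2.86 + 1.04 + 0.58 + 1.96 = 6.44
σ²_total = 6.44 + 2 × 3.98 = 14.40
α (item deleted) = (4/3)·(1 − 6.44/14.40) = 0.737

α = 0.737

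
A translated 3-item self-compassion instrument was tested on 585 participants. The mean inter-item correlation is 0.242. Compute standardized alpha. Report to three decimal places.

α = 0.489

Standardized α = k·r̄ / (1 + (k−1)·r̄) = 3 × 0.242 / (1 + 2 × 0.242)
  = 0.7260 / 1.4840 = 0.489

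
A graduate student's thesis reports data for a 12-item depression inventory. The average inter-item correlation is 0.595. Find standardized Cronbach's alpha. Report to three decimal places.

α = 0.946

Standardized α = k·r̄ / (1 + (k−1)·r̄) = 12 × 0.595 / (1 + 11 × 0.595)
  = 7.1400 / 7.5450 = 0.946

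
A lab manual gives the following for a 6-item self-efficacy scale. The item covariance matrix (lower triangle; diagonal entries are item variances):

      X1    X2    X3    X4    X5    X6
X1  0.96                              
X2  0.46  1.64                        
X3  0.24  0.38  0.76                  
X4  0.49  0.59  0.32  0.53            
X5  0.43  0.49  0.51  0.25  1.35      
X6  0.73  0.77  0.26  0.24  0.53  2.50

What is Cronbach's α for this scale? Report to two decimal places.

sum of item variances = 0.96 + 1.64 + 0.76 + 0.53 + 1.35 + 2.50 = 7.74
Sum of off-diagonal covariances = 6.69
σ²_total = 7.74 + 2 × 6.69 = 21.12
α = (k/(k−1))·(1 − sum of item variances/σ²_total) = (6/5)·(1 − 7.74/21.12) = 0.76

Cronbach's α = 0.76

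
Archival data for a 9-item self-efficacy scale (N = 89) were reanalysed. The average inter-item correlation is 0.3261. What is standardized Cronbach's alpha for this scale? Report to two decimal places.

Standardized α = k·r̄ / (1 + (k−1)·r̄) = 9 × 0.3261 / (1 + 8 × 0.3261)
  = 2.9349 / 3.6088 = 0.81

standardized Cronbach's alpha = 0.81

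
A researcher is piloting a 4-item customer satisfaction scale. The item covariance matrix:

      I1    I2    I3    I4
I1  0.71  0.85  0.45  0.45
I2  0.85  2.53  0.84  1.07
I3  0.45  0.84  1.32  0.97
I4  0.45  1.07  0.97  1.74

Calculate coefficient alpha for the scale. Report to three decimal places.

Σσ²ᵢ = 0.71 + 2.53 + 1.32 + 1.74 = 6.30
Sum of off-diagonal covariances = 4.63
total variance = 6.30 + 2 × 4.63 = 15.56
α = (k/(k−1))·(1 − Σσ²ᵢ/total variance) = (4/3)·(1 − 6.30/15.56) = 0.793

α = 0.793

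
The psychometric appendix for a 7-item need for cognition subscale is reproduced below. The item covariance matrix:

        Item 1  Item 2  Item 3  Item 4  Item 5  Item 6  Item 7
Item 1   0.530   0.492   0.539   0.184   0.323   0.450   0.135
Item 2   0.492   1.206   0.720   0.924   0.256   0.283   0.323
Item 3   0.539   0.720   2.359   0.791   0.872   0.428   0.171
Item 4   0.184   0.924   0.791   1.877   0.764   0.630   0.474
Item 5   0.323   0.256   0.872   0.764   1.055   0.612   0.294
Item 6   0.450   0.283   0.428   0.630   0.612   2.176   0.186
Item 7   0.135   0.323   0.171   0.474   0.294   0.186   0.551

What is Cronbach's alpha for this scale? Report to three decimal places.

α = 0.780

Σσᵢ² = 0.530 + 1.206 + 2.359 + 1.877 + 1.055 + 2.176 + 0.551 = 9.754
Σ_{i<j} σ_ij = 9.851
total variance = 9.754 + 2 × 9.851 = 29.456
α = (k/(k−1))·(1 − Σσᵢ²/total variance) = (7/6)·(1 − 9.754/29.456) = 0.780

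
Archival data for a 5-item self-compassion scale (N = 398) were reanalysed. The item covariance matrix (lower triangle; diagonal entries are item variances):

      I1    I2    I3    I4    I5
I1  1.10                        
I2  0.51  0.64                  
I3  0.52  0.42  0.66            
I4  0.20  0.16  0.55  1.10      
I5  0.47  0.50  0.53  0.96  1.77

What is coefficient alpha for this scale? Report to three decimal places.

coefficient alpha = 0.808

sum of item variances = 1.10 + 0.64 + 0.66 + 1.10 + 1.77 = 5.27
Σ_{i<j} σ_ij = 4.82
σ²_T = 5.27 + 2 × 4.82 = 14.91
α = (k/(k−1))·(1 − sum of item variances/σ²_T) = (5/4)·(1 − 5.27/14.91) = 0.808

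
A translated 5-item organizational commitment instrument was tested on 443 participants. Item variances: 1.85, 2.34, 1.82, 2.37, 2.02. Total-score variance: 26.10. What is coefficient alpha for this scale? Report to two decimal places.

sum of item variances = 1.85 + 2.34 + 1.82 + 2.37 + 2.02 = 10.40
α = (k/(k−1))·(1 − sum of item variances/σ²_total) = (5/4)·(1 − 10.40/26.10) = 0.75

α = 0.75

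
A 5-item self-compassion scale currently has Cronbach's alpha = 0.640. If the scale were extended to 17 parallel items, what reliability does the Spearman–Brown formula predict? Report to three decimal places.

Length factor m = 17/5 = 3.4000
α' = m·α / (1 + (m−1)·α)
   = 17/5 × 0.640 / (1 + (17/5 − 1) × 0.640)
   = 2.1760 / 2.5360 = 0.858

predicted reliability = 0.858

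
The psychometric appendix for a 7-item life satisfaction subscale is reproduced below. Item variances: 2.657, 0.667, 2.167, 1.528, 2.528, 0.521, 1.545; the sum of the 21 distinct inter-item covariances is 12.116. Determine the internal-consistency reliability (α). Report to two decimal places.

α = 0.79

Σσᵢ² = 2.657 + 0.667 + 2.167 + 1.528 + 2.528 + 0.521 + 1.545 = 11.613
Sum of distinct covariances = 12.116
total variance = Σσᵢ² + 2·Σcov = 11.613 + 2 × 12.116 = 35.845
α = (7/6)·(1 − 11.613/35.845) = 0.79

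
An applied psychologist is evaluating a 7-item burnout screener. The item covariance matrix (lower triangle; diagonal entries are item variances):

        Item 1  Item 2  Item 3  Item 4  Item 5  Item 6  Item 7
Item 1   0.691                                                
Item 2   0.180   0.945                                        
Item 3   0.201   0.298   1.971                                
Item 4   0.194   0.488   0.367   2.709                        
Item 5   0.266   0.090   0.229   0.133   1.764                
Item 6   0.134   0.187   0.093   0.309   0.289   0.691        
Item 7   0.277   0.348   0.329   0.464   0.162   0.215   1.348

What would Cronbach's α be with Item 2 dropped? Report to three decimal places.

α = 0.533

Remaining items: Item 1, Item 3, Item 4, Item 5, Item 6, Item 7 (k = 6).
Σσᵢ² = 0.691 + 1.971 + 2.709 + 1.764 + 0.691 + 1.348 = 9.174
σ²_T = 9.174 + 2 × 3.662 = 16.498
α (item deleted) = (6/5)·(1 − 9.174/16.498) = 0.533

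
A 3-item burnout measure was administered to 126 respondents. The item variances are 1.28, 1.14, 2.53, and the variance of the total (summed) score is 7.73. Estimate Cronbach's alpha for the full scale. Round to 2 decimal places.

Σσᵢ² = 1.28 + 1.14 + 2.53 = 4.95
α = (k/(k−1))·(1 − Σσᵢ²/σ²_T) = (3/2)·(1 − 4.95/7.73) = 0.54

Cronbach's alpha = 0.54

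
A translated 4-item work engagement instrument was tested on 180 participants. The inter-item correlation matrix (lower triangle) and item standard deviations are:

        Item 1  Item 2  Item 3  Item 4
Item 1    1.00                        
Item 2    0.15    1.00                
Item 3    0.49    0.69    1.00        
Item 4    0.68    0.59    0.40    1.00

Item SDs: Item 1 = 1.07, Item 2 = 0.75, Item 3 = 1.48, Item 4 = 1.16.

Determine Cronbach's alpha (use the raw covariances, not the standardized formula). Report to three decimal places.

Σσ²ᵢ = 1.07² + 0.75² + 1.48² + 1.16² = 5.2434
Covariances σ_ij = r_ij · s_i · s_j:
  σ(Item 1,Item 2) = 0.15 × 1.07 × 0.75 = 0.1204
  σ(Item 1,Item 3) = 0.49 × 1.07 × 1.48 = 0.7760
  σ(Item 1,Item 4) = 0.68 × 1.07 × 1.16 = 0.8440
  σ(Item 2,Item 3) = 0.69 × 0.75 × 1.48 = 0.7659
  σ(Item 2,Item 4) = 0.59 × 0.75 × 1.16 = 0.5133
  σ(Item 3,Item 4) = 0.40 × 1.48 × 1.16 = 0.6867
σ²_T = Σσ²ᵢ + 2·Σσ_ij = 5.2434 + 2 × 3.7063 = 12.6560
α = (4/3)·(1 − 5.2434/12.6560) = 0.781

Cronbach's alpha = 0.781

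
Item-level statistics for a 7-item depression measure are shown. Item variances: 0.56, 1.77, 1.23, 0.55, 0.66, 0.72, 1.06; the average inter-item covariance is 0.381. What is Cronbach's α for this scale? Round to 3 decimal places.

Cronbach's α = 0.828

ΣVar(i) = 0.56 + 1.77 + 1.23 + 0.55 + 0.66 + 0.72 + 1.06 = 6.55
Sum of the 21 distinct covariances = 21 × 0.381 = 8.001
Var(T) = ΣVar(i) + 2·Σcov = 6.55 + 2 × 8.001 = 22.552
α = (7/6)·(1 − 6.55/22.552) = 0.828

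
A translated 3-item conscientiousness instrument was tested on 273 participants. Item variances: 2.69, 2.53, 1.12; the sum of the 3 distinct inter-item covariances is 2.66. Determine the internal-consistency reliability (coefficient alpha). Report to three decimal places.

Σσᵢ² = 2.69 + 2.53 + 1.12 = 6.34
Sum of distinct covariances = 2.66
Var(T) = Σσᵢ² + 2·Σcov = 6.34 + 2 × 2.66 = 11.66
α = (3/2)·(1 − 6.34/11.66) = 0.684

coefficient alpha = 0.684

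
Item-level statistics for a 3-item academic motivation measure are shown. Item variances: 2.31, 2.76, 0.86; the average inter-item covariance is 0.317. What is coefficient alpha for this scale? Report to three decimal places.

α = 0.364

Σσ²ᵢ = 2.31 + 2.76 + 0.86 = 5.93
Sum of the 3 distinct covariances = 3 × 0.317 = 0.951
Var(T) = Σσ²ᵢ + 2·Σcov = 5.93 + 2 × 0.951 = 7.832
α = (3/2)·(1 − 5.93/7.832) = 0.364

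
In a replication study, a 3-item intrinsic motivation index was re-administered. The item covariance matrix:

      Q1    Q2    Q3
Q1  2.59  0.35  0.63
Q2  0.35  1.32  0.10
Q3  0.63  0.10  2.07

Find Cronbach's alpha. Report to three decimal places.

ΣVar(i) = 2.59 + 1.32 + 2.07 = 5.98
Σ_{i<j} σ_ij = 1.08
σ²_total = 5.98 + 2 × 1.08 = 8.14
α = (k/(k−1))·(1 − ΣVar(i)/σ²_total) = (3/2)·(1 − 5.98/8.14) = 0.398

Cronbach's alpha = 0.398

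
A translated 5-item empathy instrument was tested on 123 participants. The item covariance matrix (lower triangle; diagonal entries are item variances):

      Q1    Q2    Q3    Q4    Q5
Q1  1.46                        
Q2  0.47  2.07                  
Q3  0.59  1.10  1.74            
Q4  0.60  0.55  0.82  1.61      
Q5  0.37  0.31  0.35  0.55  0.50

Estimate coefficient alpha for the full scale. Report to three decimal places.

coefficient alpha = 0.759

Σσ²ᵢ = 1.46 + 2.07 + 1.74 + 1.61 + 0.50 = 7.38
Sum of the distinct covariances = 5.71
σ²_total = 7.38 + 2 × 5.71 = 18.80
α = (k/(k−1))·(1 − Σσ²ᵢ/σ²_total) = (5/4)·(1 − 7.38/18.80) = 0.759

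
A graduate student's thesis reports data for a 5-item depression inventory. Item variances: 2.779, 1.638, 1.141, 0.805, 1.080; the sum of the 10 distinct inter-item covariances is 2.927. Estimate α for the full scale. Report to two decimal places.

ΣVar(i) = 2.779 + 1.638 + 1.141 + 0.805 + 1.080 = 7.443
Sum of distinct covariances = 2.927
σ²_total = ΣVar(i) + 2·Σcov = 7.443 + 2 × 2.927 = 13.297
α = (5/4)·(1 − 7.443/13.297) = 0.55

α = 0.55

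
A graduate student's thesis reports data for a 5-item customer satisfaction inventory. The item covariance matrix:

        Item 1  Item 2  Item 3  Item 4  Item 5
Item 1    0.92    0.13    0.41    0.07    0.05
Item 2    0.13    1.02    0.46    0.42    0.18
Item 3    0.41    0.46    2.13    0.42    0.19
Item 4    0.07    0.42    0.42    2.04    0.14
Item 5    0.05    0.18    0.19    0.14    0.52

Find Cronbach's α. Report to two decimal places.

α = 0.53

ΣVar(i) = 0.92 + 1.02 + 2.13 + 2.04 + 0.52 = 6.63
Σ_{i<j} σ_ij = 2.47
σ²_T = 6.63 + 2 × 2.47 = 11.57
α = (k/(k−1))·(1 − ΣVar(i)/σ²_T) = (5/4)·(1 − 6.63/11.57) = 0.53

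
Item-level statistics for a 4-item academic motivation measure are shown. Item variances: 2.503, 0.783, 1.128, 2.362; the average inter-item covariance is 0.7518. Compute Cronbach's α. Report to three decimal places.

Cronbach's α = 0.761

ΣVar(i) = 2.503 + 0.783 + 1.128 + 2.362 = 6.776
Sum of the 6 distinct covariances = 6 × 0.7518 = 4.5108
total variance = ΣVar(i) + 2·Σcov = 6.776 + 2 × 4.5108 = 15.7976
α = (4/3)·(1 − 6.776/15.7976) = 0.761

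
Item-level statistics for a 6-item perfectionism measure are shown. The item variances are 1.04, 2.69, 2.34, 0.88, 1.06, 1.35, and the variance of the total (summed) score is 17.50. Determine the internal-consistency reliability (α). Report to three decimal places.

Σσ²ᵢ = 1.04 + 2.69 + 2.34 + 0.88 + 1.06 + 1.35 = 9.36
α = (k/(k−1))·(1 − Σσ²ᵢ/Var(T)) = (6/5)·(1 − 9.36/17.50) = 0.558

α = 0.558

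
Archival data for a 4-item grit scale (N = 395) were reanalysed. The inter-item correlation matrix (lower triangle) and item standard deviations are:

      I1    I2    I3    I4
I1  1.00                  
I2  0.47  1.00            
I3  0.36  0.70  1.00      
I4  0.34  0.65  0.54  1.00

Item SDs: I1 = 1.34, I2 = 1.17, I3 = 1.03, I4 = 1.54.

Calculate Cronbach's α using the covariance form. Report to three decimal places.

α = 0.791

Σσ²ᵢ = 1.34² + 1.17² + 1.03² + 1.54² = 6.5970
Covariances σ_ij = r_ij · s_i · s_j:
  σ(I1,I2) = 0.47 × 1.34 × 1.17 = 0.7369
  σ(I1,I3) = 0.36 × 1.34 × 1.03 = 0.4969
  σ(I1,I4) = 0.34 × 1.34 × 1.54 = 0.7016
  σ(I2,I3) = 0.70 × 1.17 × 1.03 = 0.8436
  σ(I2,I4) = 0.65 × 1.17 × 1.54 = 1.1712
  σ(I3,I4) = 0.54 × 1.03 × 1.54 = 0.8565
σ²_T = Σσ²ᵢ + 2·Σσ_ij = 6.5970 + 2 × 4.8067 = 16.2104
α = (4/3)·(1 − 6.5970/16.2104) = 0.791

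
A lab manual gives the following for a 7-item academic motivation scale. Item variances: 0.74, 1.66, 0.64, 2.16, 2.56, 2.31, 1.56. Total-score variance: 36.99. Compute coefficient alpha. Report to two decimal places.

Σσᵢ² = 0.74 + 1.66 + 0.64 + 2.16 + 2.56 + 2.31 + 1.56 = 11.63
α = (k/(k−1))·(1 − Σσᵢ²/σ²_total) = (7/6)·(1 − 11.63/36.99) = 0.80

α = 0.80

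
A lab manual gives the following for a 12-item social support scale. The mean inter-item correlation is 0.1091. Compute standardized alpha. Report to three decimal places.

standardized alpha = 0.595

Standardized α = k·r̄ / (1 + (k−1)·r̄) = 12 × 0.1091 / (1 + 11 × 0.1091)
  = 1.3092 / 2.2001 = 0.595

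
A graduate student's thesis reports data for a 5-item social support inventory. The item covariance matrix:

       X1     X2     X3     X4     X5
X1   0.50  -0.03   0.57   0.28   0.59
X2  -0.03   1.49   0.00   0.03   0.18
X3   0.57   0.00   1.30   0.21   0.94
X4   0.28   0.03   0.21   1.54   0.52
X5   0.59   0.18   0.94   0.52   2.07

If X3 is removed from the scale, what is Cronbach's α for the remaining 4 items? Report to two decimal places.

Remaining items: X1, X2, X4, X5 (k = 4).
Σσᵢ² = 0.50 + 1.49 + 1.54 + 2.07 = 5.60
σ²_T = 5.60 + 2 × 1.57 = 8.74
α (item deleted) = (4/3)·(1 − 5.60/8.74) = 0.48

α = 0.48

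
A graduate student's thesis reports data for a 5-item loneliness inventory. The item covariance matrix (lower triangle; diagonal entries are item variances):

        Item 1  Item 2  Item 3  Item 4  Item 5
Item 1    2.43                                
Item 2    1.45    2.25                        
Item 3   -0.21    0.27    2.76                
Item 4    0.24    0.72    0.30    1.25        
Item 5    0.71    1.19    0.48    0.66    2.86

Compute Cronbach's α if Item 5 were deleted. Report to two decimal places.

Cronbach's α = 0.52

Remaining items: Item 1, Item 2, Item 3, Item 4 (k = 4).
Σσᵢ² = 2.43 + 2.25 + 2.76 + 1.25 = 8.69
Var(T) = 8.69 + 2 × 2.77 = 14.23
α (item deleted) = (4/3)·(1 − 8.69/14.23) = 0.52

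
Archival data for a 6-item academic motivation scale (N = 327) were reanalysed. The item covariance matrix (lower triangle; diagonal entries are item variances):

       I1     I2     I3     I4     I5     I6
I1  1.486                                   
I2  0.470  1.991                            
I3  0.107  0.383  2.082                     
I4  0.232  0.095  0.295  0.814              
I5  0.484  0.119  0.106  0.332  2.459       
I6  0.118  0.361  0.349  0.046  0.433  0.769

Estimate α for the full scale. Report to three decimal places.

α = 0.540

Σσᵢ² = 1.486 + 1.991 + 2.082 + 0.814 + 2.459 + 0.769 = 9.601
Σ_{i<j} σ_ij = 3.930
σ²_total = 9.601 + 2 × 3.930 = 17.461
α = (k/(k−1))·(1 − Σσᵢ²/σ²_total) = (6/5)·(1 − 9.601/17.461) = 0.540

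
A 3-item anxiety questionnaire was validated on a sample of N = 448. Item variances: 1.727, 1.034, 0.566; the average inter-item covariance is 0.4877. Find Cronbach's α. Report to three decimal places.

Σσᵢ² = 1.727 + 1.034 + 0.566 = 3.327
Sum of the 3 distinct covariances = 3 × 0.4877 = 1.4631
total variance = Σσᵢ² + 2·Σcov = 3.327 + 2 × 1.4631 = 6.2532
α = (3/2)·(1 − 3.327/6.2532) = 0.702

α = 0.702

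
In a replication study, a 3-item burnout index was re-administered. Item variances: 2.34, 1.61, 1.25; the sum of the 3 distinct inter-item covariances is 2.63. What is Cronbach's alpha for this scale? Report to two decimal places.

Cronbach's alpha = 0.75

sum of item variances = 2.34 + 1.61 + 1.25 = 5.20
Sum of distinct covariances = 2.63
Var(T) = sum of item variances + 2·Σcov = 5.20 + 2 × 2.63 = 10.46
α = (3/2)·(1 − 5.20/10.46) = 0.75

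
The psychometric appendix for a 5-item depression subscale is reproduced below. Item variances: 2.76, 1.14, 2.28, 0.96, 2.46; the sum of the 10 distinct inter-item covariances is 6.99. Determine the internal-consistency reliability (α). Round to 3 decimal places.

α = 0.741

Σσᵢ² = 2.76 + 1.14 + 2.28 + 0.96 + 2.46 = 9.60
Sum of distinct covariances = 6.99
σ²_total = Σσᵢ² + 2·Σcov = 9.60 + 2 × 6.99 = 23.58
α = (5/4)·(1 − 9.60/23.58) = 0.741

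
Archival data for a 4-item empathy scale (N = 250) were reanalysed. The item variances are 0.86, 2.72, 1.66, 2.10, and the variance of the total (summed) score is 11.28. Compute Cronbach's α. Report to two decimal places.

ΣVar(i) = 0.86 + 2.72 + 1.66 + 2.10 = 7.34
α = (k/(k−1))·(1 − ΣVar(i)/total variance) = (4/3)·(1 − 7.34/11.28) = 0.47

Cronbach's α = 0.47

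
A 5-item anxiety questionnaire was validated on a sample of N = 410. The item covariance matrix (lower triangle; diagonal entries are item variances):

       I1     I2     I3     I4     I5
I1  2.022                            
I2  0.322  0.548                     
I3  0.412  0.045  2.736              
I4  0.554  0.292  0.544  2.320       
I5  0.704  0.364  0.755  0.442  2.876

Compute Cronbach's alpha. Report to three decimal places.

ΣVar(i) = 2.022 + 0.548 + 2.736 + 2.320 + 2.876 = 10.502
Σ_{i<j} σ_ij = 4.434
Var(T) = 10.502 + 2 × 4.434 = 19.370
α = (k/(k−1))·(1 − ΣVar(i)/Var(T)) = (5/4)·(1 − 10.502/19.370) = 0.572

Cronbach's alpha = 0.572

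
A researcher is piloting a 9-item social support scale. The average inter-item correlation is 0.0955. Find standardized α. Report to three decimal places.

Standardized α = k·r̄ / (1 + (k−1)·r̄) = 9 × 0.0955 / (1 + 8 × 0.0955)
  = 0.8595 / 1.7640 = 0.487

α = 0.487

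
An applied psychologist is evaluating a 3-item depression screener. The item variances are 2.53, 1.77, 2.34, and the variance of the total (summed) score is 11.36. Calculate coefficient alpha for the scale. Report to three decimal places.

coefficient alpha = 0.623

Σσ²ᵢ = 2.53 + 1.77 + 2.34 = 6.64
α = (k/(k−1))·(1 − Σσ²ᵢ/σ²_T) = (3/2)·(1 − 6.64/11.36) = 0.623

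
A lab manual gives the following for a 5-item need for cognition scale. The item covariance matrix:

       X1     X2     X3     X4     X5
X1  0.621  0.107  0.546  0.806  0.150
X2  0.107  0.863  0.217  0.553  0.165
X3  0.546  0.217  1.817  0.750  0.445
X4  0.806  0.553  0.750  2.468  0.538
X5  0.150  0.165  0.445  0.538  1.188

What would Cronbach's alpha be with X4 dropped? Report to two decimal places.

α = 0.56

Remaining items: X1, X2, X3, X5 (k = 4).
sum of item variances = 0.621 + 0.863 + 1.817 + 1.188 = 4.489
σ²_T = 4.489 + 2 × 1.630 = 7.749
α (item deleted) = (4/3)·(1 − 4.489/7.749) = 0.56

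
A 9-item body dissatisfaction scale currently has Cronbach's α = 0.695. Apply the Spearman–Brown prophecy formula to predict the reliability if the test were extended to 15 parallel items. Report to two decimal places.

Length factor m = 15/9 = 1.6667
α' = m·α / (1 + (m−1)·α)
   = 15/9 × 0.695 / (1 + (15/9 − 1) × 0.695)
   = 1.1583 / 1.4633 = 0.79

predicted reliability = 0.79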